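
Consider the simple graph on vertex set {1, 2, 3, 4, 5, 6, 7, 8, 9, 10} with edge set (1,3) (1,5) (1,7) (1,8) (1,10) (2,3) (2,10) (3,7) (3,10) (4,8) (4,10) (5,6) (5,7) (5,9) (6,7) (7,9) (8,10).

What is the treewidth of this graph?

A width-2 tree decomposition is:
Bags: B1 = {1, 3, 7}  B2 = {1, 5, 7}  B3 = {1, 3, 10}  B4 = {2, 3, 10}  B5 = {5, 7, 9}  B6 = {1, 8, 10}  B7 = {4, 8, 10}  B8 = {5, 6, 7}
Tree: B1–B2, B1–B3, B3–B4, B2–B5, B3–B6, B6–B7, B2–B8
Every bag has size at most 3, so the width is 3 − 1 = 2 and tw(G) ≤ 2. On the other hand G contains the 3-clique {1, 8, 10}. A clique must lie in a single bag of any decomposition, so no decomposition can have width below 2. The upper and lower bounds meet at 2, so that is the treewidth.

2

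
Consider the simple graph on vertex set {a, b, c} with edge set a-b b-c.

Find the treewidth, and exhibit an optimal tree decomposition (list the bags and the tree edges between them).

Every bag has size at most 2, so the width is 2 − 1 = 1 and tw(G) ≤ 1. Since G has at least one edge (e.g. b–a), it is not an edgeless graph, so tw(G) ≥ 1. The upper and lower bounds meet at 1, so that is the treewidth.

Treewidth 1.
Bags: B1 = {a, b}  B2 = {b, c}
Tree: B1–B2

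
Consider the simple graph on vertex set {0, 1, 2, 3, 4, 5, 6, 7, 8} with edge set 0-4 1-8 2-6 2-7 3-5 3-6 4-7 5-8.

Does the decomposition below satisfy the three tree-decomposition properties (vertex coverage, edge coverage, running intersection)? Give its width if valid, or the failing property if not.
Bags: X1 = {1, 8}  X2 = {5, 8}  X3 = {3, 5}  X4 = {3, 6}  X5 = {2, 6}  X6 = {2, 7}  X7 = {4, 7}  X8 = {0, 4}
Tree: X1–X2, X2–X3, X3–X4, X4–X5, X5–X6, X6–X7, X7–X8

Checking the three conditions: (i) the bags cover all of {0, 1, 2, 3, 4, 5, 6, 7, 8}; (ii) for each edge, some bag contains both endpoints; (iii) the bags containing any fixed vertex form a subtree. All hold, so the decomposition is valid with width 2 − 1 = 1.

Yes; width 1.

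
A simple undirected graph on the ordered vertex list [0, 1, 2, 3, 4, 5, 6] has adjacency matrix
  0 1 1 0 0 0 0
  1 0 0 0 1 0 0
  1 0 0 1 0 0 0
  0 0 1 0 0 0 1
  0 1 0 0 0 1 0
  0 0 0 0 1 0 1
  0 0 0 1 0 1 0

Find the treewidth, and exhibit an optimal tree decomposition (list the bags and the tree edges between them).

Each bag holds 3 vertices, so the decomposition has width 2, which upper-bounds the treewidth. The edges 0–2–3–6–5–4–1–0 form a cycle, so G is not a tree and its treewidth is at least 2. Combining the bounds, tw(G) = 2.

Treewidth 2.
One such decomposition:
Bags: B1 = {0, 2, 3}  B2 = {0, 3, 6}  B3 = {0, 5, 6}  B4 = {0, 4, 5}  B5 = {0, 1, 4}
Tree: B1–B2, B2–B3, B3–B4, B4–B5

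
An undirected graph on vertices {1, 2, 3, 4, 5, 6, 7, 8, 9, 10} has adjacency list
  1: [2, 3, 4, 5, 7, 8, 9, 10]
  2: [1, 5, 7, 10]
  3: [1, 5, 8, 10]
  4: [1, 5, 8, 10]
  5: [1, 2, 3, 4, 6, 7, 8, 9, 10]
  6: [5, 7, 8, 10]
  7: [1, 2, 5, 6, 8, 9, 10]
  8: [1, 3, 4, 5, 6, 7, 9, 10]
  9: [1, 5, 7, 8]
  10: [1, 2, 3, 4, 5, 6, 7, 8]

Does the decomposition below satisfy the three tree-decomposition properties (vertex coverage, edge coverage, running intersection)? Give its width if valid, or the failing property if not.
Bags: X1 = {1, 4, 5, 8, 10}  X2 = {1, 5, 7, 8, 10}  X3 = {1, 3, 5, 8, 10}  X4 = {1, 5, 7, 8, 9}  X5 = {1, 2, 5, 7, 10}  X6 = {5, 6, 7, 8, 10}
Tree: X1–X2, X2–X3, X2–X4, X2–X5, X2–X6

Vertex coverage: the bags together contain {1, 2, 3, 4, 5, 6, 7, 8, 9, 10}, the full vertex set. Edge coverage: each edge of G has both endpoints in at least one bag. Running intersection: for every vertex, the bags containing it form a connected subtree. All three properties hold, so this is a valid tree decomposition of width max|bag| − 1 = 4, and hence tw(G) ≤ 4.

Yes; width 4.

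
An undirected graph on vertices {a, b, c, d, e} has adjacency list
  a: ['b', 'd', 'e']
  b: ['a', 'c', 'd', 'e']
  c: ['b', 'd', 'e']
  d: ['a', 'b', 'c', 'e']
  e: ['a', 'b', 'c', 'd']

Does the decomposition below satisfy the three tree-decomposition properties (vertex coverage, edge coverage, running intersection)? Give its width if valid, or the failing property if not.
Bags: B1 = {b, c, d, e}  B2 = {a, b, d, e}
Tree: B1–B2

Yes; width 3.

Checking the three conditions: (i) the bags cover all of {a, b, c, d, e}; (ii) for each edge, some bag contains both endpoints; (iii) the bags containing any fixed vertex form a subtree. All hold, so the decomposition is valid with width 4 − 1 = 3.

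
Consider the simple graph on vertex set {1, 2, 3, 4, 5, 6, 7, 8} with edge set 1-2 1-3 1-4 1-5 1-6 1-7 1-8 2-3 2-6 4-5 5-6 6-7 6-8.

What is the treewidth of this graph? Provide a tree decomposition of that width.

The largest bag has 3 vertices, giving width 2; this decomposition certifies tw(G) ≤ 2. Conversely, {1, 2, 3} is a clique of size 3, and the vertices of any clique must share a bag in every tree decomposition; so some bag has ≥ 3 vertices and tw(G) ≥ 2. Combining the bounds, tw(G) = 2.

Treewidth 2.
Bags: B1 = {1, 6, 7}  B2 = {1, 2, 6}  B3 = {1, 5, 6}  B4 = {1, 2, 3}  B5 = {1, 6, 8}  B6 = {1, 4, 5}
Tree: B1–B2, B1–B3, B2–B4, B1–B5, B3–B6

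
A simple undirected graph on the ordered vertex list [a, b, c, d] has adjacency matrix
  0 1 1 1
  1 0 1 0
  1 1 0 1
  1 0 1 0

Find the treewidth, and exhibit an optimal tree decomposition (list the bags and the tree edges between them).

Each bag holds 3 vertices, so the decomposition has width 2, which upper-bounds the treewidth. On the other hand G contains the 3-clique {a, c, d}. A clique must lie in a single bag of any decomposition, so no decomposition can have width below 2. The upper and lower bounds meet at 2, so that is the treewidth.

Treewidth 2.
Bags: B1 = {a, c, d}  B2 = {a, b, c}
Tree: B1–B2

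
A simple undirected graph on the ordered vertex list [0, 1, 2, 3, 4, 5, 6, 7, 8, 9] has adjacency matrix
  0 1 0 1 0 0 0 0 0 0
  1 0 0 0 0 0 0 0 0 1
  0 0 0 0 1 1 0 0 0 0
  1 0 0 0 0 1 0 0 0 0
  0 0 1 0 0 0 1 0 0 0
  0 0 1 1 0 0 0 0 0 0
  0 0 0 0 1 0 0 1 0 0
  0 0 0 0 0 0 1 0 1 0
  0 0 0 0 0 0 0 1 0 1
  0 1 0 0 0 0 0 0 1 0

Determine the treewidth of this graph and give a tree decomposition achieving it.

Each bag holds 3 vertices, so the decomposition has width 2, which upper-bounds the treewidth. Since 0–1–9–8–7–6–4–2–5–3–0 is a cycle in G, G is not acyclic. Forests are exactly the graphs of treewidth ≤ 1, so tw(G) ≥ 2. Hence tw(G) = 2 exactly.

Treewidth 2.
One optimal decomposition is:
Bags: B1 = {0, 1, 9}  B2 = {0, 8, 9}  B3 = {0, 7, 8}  B4 = {0, 6, 7}  B5 = {0, 4, 6}  B6 = {0, 2, 4}  B7 = {0, 2, 5}  B8 = {0, 3, 5}
Tree: B1–B2, B2–B3, B3–B4, B4–B5, B5–B6, B6–B7, B7–B8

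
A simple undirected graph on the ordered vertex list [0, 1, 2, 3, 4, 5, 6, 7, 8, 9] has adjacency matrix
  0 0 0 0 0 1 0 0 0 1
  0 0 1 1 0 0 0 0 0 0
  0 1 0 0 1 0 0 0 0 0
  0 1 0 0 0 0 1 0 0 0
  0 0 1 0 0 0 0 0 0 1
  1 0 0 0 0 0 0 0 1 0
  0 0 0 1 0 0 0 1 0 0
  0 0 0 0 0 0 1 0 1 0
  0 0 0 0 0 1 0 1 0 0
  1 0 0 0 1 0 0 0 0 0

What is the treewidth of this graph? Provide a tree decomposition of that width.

The largest bag has 3 vertices, giving width 2; this decomposition certifies tw(G) ≤ 2. Since 4–9–0–5–8–7–6–3–1–2–4 is a cycle in G, G is not acyclic. Forests are exactly the graphs of treewidth ≤ 1, so tw(G) ≥ 2. The upper and lower bounds meet at 2, so that is the treewidth.

Treewidth 2.
Bags: B1 = {0, 4, 9}  B2 = {0, 4, 5}  B3 = {4, 5, 8}  B4 = {4, 7, 8}  B5 = {4, 6, 7}  B6 = {3, 4, 6}  B7 = {1, 3, 4}  B8 = {1, 2, 4}
Tree: B1–B2, B2–B3, B3–B4, B4–B5, B5–B6, B6–B7, B7–B8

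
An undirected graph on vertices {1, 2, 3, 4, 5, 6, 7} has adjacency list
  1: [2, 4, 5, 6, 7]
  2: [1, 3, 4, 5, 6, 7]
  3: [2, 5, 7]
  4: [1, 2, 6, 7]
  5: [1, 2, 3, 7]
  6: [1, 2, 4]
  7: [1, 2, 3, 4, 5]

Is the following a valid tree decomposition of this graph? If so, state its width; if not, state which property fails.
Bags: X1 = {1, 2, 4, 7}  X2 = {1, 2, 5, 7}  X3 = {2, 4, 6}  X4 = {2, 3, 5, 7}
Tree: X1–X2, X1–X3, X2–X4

No — edge (1,6) lies in no bag.

A tree decomposition must satisfy three properties: every vertex lies in some bag; for every edge, both endpoints lie together in some bag; and for every vertex, the bags containing it form a connected subtree. Here edge (1,6) lies in no bag, so the decomposition is invalid.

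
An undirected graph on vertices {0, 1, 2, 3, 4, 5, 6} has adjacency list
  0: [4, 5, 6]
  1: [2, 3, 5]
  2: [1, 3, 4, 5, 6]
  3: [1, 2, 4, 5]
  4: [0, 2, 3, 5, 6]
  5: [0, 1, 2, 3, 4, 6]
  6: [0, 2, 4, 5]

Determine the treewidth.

3

A width-3 tree decomposition is:
Bags: B1 = {2, 4, 5, 6}  B2 = {2, 3, 4, 5}  B3 = {1, 2, 3, 5}  B4 = {0, 4, 5, 6}
Tree: B1–B2, B2–B3, B1–B4
Each bag holds 4 vertices, so the decomposition has width 3, which upper-bounds the treewidth. For the lower bound, the 4 vertices {0, 4, 5, 6} are pairwise adjacent, and any tree decomposition puts a clique entirely inside one bag — forcing width ≥ 3. Combining the bounds, tw(G) = 3.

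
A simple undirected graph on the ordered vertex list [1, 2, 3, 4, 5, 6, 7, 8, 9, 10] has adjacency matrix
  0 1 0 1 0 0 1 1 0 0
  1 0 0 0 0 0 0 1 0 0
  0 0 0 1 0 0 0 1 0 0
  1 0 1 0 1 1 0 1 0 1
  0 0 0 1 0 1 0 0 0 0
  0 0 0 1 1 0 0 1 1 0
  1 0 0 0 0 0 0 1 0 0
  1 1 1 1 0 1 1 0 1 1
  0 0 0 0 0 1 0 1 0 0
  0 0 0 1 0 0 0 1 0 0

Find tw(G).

2

A width-2 tree decomposition is:
Bags: B1 = {4, 6, 8}  B2 = {3, 4, 8}  B3 = {1, 4, 8}  B4 = {1, 7, 8}  B5 = {4, 5, 6}  B6 = {1, 2, 8}  B7 = {6, 8, 9}  B8 = {4, 8, 10}
Tree: B1–B2, B1–B3, B3–B4, B1–B5, B3–B6, B1–B7, B3–B8
The largest bag has 3 vertices, giving width 2; this decomposition certifies tw(G) ≤ 2. For the lower bound, the 3 vertices {6, 8, 9} are pairwise adjacent, and any tree decomposition puts a clique entirely inside one bag — forcing width ≥ 2. Therefore the treewidth is 2.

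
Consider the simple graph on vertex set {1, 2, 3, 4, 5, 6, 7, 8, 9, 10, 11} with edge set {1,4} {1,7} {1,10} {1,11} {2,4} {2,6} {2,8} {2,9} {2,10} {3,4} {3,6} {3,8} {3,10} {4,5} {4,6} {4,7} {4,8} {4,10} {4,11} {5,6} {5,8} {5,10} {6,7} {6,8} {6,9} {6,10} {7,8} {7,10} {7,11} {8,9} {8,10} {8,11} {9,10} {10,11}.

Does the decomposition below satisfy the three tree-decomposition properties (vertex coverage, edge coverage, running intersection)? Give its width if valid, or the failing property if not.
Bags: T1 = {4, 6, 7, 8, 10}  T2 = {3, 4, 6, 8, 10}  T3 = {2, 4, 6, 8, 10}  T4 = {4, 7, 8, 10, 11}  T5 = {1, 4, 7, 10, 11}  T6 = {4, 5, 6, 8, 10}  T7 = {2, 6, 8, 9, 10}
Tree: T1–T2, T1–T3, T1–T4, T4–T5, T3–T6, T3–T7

Vertex coverage: the bags together contain {1, 2, 3, 4, 5, 6, 7, 8, 9, 10, 11}, the full vertex set. Edge coverage: each edge of G has both endpoints in at least one bag. Running intersection: for every vertex, the bags containing it form a connected subtree. All three properties hold, so this is a valid tree decomposition of width max|bag| − 1 = 4, and hence tw(G) ≤ 4.

Yes; width 4.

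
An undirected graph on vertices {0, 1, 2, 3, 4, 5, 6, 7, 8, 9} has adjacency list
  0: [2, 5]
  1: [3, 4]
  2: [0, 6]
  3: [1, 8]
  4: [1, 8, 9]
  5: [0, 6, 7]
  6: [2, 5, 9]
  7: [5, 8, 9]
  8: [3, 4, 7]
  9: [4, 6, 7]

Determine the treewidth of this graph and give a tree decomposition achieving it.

Every bag has size at most 3, so the width is 3 − 1 = 2 and tw(G) ≤ 2. For the lower bound, G contains the cycle 2–0–5–6–2, so G is not a forest; only forests have treewidth ≤ 1, hence tw(G) ≥ 2. Hence tw(G) = 2 exactly.

Treewidth 2.
One such decomposition:
Bags: B1 = {0, 2, 6}  B2 = {0, 5, 6}  B3 = {5, 6, 9}  B4 = {5, 7, 9}  B5 = {4, 7, 9}  B6 = {4, 7, 8}  B7 = {1, 4, 8}  B8 = {1, 3, 8}
Tree: B1–B2, B2–B3, B3–B4, B4–B5, B5–B6, B6–B7, B7–B8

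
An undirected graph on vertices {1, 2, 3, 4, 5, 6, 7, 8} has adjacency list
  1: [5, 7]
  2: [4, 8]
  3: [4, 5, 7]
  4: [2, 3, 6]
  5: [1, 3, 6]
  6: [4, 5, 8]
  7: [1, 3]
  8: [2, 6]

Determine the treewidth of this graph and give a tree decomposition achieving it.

Treewidth 2.
One optimal decomposition is:
Bags: B1 = {1, 5, 7}  B2 = {3, 5, 7}  B3 = {3, 5, 6}  B4 = {3, 4, 6}  B5 = {4, 6, 8}  B6 = {2, 4, 8}
Tree: B1–B2, B2–B3, B3–B4, B4–B5, B5–B6

The largest bag has 3 vertices, giving width 2; this decomposition certifies tw(G) ≤ 2. The edges 1–7–3–5–1 form a cycle, so G is not a tree and its treewidth is at least 2. The upper and lower bounds meet at 2, so that is the treewidth.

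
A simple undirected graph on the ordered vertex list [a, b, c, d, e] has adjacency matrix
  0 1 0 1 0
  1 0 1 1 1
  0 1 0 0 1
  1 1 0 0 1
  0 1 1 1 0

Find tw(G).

2

A width-2 tree decomposition is:
Bags: B1 = {b, c, e}  B2 = {b, d, e}  B3 = {a, b, d}
Tree: B1–B2, B2–B3
The largest bag has 3 vertices, giving width 2; this decomposition certifies tw(G) ≤ 2. Conversely, {b, d, e} is a clique of size 3, and the vertices of any clique must share a bag in every tree decomposition; so some bag has ≥ 3 vertices and tw(G) ≥ 2. Therefore the treewidth is 2.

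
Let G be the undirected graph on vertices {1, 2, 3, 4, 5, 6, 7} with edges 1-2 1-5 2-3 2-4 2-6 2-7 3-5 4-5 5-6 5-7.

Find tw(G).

2

A width-2 tree decomposition is:
Bags: B1 = {2, 5, 6}  B2 = {2, 3, 5}  B3 = {2, 5, 7}  B4 = {2, 4, 5}  B5 = {1, 2, 5}
Tree: B1–B2, B2–B3, B3–B4, B4–B5
The largest bag has 3 vertices, giving width 2; this decomposition certifies tw(G) ≤ 2. Since 2–6–5–3–2 is a cycle in G, G is not acyclic. Forests are exactly the graphs of treewidth ≤ 1, so tw(G) ≥ 2. Combining the bounds, tw(G) = 2.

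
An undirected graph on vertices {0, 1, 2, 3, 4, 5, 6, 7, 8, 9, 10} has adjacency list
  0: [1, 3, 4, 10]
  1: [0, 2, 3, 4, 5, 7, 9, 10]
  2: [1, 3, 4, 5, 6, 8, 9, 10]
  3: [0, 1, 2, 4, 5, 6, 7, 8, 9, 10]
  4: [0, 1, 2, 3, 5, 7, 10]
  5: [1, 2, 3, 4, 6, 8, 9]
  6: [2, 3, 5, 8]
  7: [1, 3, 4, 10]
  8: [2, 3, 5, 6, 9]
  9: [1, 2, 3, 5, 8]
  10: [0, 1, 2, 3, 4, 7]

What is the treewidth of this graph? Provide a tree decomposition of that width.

Treewidth 4.
One optimal decomposition is:
Bags: B1 = {1, 2, 3, 4, 5}  B2 = {1, 2, 3, 4, 10}  B3 = {0, 1, 3, 4, 10}  B4 = {1, 2, 3, 5, 9}  B5 = {2, 3, 5, 8, 9}  B6 = {1, 3, 4, 7, 10}  B7 = {2, 3, 5, 6, 8}
Tree: B1–B2, B2–B3, B1–B4, B4–B5, B2–B6, B5–B7

Every bag has size at most 5, so the width is 5 − 1 = 4 and tw(G) ≤ 4. For the lower bound, the 5 vertices {2, 3, 5, 8, 9} are pairwise adjacent, and any tree decomposition puts a clique entirely inside one bag — forcing width ≥ 4. Combining the bounds, tw(G) = 4.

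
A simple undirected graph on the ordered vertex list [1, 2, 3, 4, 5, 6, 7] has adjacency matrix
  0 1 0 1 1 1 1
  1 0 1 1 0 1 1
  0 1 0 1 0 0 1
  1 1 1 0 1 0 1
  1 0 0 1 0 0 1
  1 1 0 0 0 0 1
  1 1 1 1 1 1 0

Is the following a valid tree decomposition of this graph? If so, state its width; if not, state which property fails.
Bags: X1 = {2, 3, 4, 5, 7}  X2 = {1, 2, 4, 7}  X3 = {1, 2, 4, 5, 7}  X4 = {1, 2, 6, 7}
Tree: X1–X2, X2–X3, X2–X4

A tree decomposition must satisfy three properties: every vertex lies in some bag; for every edge, both endpoints lie together in some bag; and for every vertex, the bags containing it form a connected subtree. Here bags containing vertex 5 are not connected in the tree, so the decomposition is invalid.

No — bags containing vertex 5 are not connected in the tree.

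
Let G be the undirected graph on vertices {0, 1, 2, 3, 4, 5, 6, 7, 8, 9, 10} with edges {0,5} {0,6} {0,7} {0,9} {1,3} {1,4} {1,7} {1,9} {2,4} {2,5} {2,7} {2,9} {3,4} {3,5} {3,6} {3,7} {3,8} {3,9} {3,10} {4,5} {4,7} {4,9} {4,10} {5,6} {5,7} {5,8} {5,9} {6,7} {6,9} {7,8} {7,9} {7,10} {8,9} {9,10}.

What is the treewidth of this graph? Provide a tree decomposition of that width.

Each bag holds 5 vertices, so the decomposition has width 4, which upper-bounds the treewidth. Conversely, {0, 5, 6, 7, 9} is a clique of size 5, and the vertices of any clique must share a bag in every tree decomposition; so some bag has ≥ 5 vertices and tw(G) ≥ 4. Therefore the treewidth is 4.

Treewidth 4.
One such decomposition:
Bags: B1 = {3, 4, 5, 7, 9}  B2 = {3, 4, 7, 9, 10}  B3 = {3, 5, 6, 7, 9}  B4 = {3, 5, 7, 8, 9}  B5 = {1, 3, 4, 7, 9}  B6 = {2, 4, 5, 7, 9}  B7 = {0, 5, 6, 7, 9}
Tree: B1–B2, B1–B3, B3–B4, B2–B5, B1–B6, B3–B7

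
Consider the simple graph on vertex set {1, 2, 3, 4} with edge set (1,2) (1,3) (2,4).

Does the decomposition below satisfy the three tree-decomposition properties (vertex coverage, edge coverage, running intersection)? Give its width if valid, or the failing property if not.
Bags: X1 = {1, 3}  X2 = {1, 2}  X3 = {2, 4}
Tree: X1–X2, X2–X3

Yes; width 1.

Checking the three conditions: (i) the bags cover all of {1, 2, 3, 4}; (ii) for each edge, some bag contains both endpoints; (iii) the bags containing any fixed vertex form a subtree. All hold, so the decomposition is valid with width 2 − 1 = 1.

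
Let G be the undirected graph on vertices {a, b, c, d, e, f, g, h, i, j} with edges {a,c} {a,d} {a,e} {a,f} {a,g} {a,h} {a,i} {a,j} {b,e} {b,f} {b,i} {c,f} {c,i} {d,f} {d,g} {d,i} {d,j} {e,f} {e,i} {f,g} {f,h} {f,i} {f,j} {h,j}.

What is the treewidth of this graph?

A width-3 tree decomposition is:
Bags: B1 = {a, d, f, i}  B2 = {a, d, f, j}  B3 = {a, e, f, i}  B4 = {a, f, h, j}  B5 = {b, e, f, i}  B6 = {a, c, f, i}  B7 = {a, d, f, g}
Tree: B1–B2, B1–B3, B2–B4, B3–B5, B1–B6, B2–B7
Every bag has size at most 4, so the width is 4 − 1 = 3 and tw(G) ≤ 3. On the other hand G contains the 4-clique {a, d, f, g}. A clique must lie in a single bag of any decomposition, so no decomposition can have width below 3. Therefore the treewidth is 3.

3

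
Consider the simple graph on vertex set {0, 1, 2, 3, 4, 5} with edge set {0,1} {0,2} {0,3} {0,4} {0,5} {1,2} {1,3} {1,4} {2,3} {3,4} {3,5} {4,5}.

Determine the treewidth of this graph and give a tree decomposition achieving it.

Treewidth 3.
One such decomposition:
Bags: B1 = {0, 1, 2, 3}  B2 = {0, 1, 3, 4}  B3 = {0, 3, 4, 5}
Tree: B1–B2, B2–B3

Every bag has size at most 4, so the width is 4 − 1 = 3 and tw(G) ≤ 3. For the lower bound, the 4 vertices {0, 1, 2, 3} are pairwise adjacent, and any tree decomposition puts a clique entirely inside one bag — forcing width ≥ 3. The upper and lower bounds meet at 3, so that is the treewidth.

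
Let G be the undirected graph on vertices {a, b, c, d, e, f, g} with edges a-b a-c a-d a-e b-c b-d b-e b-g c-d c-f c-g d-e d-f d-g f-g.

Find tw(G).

A width-3 tree decomposition is:
Bags: B1 = {b, c, d, g}  B2 = {a, b, c, d}  B3 = {a, b, d, e}  B4 = {c, d, f, g}
Tree: B1–B2, B2–B3, B1–B4
The largest bag has 4 vertices, giving width 3; this decomposition certifies tw(G) ≤ 3. On the other hand G contains the 4-clique {c, d, f, g}. A clique must lie in a single bag of any decomposition, so no decomposition can have width below 3. Hence tw(G) = 3 exactly.

3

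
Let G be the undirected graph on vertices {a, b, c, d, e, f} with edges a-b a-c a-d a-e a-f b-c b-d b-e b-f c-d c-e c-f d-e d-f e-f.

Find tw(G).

5

A width-5 tree decomposition is:
Bags: B1 = {a, b, c, d, e, f}
Tree: (single bag)
A single bag containing all 6 vertices is trivially a valid decomposition of width 5. Conversely, {a, b, c, d, e, f} is a clique of size 6, and the vertices of any clique must share a bag in every tree decomposition; so some bag has ≥ 6 vertices and tw(G) ≥ 5. Hence tw(G) = 5 exactly.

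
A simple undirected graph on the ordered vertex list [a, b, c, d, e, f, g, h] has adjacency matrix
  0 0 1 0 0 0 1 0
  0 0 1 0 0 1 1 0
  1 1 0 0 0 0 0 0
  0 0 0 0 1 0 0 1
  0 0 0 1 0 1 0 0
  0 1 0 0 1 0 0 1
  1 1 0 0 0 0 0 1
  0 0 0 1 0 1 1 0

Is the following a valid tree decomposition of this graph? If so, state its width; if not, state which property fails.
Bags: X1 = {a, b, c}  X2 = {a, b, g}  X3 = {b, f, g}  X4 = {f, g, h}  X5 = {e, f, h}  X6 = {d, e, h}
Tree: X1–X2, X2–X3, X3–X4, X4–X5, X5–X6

Yes; width 2.

Vertex coverage: the bags together contain {a, b, c, d, e, f, g, h}, the full vertex set. Edge coverage: each edge of G has both endpoints in at least one bag. Running intersection: for every vertex, the bags containing it form a connected subtree. All three properties hold, so this is a valid tree decomposition of width max|bag| − 1 = 2, and hence tw(G) ≤ 2.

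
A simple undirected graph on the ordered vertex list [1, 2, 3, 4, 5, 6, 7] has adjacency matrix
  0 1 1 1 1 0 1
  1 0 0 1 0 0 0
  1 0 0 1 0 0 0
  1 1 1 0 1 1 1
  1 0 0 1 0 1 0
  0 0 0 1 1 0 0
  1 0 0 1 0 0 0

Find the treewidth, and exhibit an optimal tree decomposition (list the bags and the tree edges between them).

Each bag holds 3 vertices, so the decomposition has width 2, which upper-bounds the treewidth. For the lower bound, the 3 vertices {1, 2, 4} are pairwise adjacent, and any tree decomposition puts a clique entirely inside one bag — forcing width ≥ 2. Therefore the treewidth is 2.

Treewidth 2.
One optimal decomposition is:
Bags: B1 = {1, 4, 5}  B2 = {4, 5, 6}  B3 = {1, 3, 4}  B4 = {1, 4, 7}  B5 = {1, 2, 4}
Tree: B1–B2, B1–B3, B3–B4, B1–B5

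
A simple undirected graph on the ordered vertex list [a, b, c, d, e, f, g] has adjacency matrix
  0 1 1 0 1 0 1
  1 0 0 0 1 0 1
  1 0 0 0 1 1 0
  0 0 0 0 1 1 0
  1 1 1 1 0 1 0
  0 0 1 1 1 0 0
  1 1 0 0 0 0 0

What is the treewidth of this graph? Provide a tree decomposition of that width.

The largest bag has 3 vertices, giving width 2; this decomposition certifies tw(G) ≤ 2. On the other hand G contains the 3-clique {a, b, g}. A clique must lie in a single bag of any decomposition, so no decomposition can have width below 2. Combining the bounds, tw(G) = 2.

Treewidth 2.
Bags: B1 = {c, e, f}  B2 = {d, e, f}  B3 = {a, c, e}  B4 = {a, b, e}  B5 = {a, b, g}
Tree: B1–B2, B1–B3, B3–B4, B4–B5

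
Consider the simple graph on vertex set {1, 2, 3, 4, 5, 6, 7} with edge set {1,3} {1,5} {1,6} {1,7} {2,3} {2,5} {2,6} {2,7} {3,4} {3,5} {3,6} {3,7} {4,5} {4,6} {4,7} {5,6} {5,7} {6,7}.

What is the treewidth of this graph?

A width-4 tree decomposition is:
Bags: B1 = {1, 3, 5, 6, 7}  B2 = {3, 4, 5, 6, 7}  B3 = {2, 3, 5, 6, 7}
Tree: B1–B2, B2–B3
Every bag has size at most 5, so the width is 5 − 1 = 4 and tw(G) ≤ 4. Conversely, {1, 3, 5, 6, 7} is a clique of size 5, and the vertices of any clique must share a bag in every tree decomposition; so some bag has ≥ 5 vertices and tw(G) ≥ 4. Therefore the treewidth is 4.

4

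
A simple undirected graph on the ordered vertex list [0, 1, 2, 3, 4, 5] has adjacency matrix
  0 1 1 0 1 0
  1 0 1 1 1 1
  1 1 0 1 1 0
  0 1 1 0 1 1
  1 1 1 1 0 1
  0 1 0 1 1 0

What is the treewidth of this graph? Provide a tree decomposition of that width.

Treewidth 3.
One such decomposition:
Bags: B1 = {0, 1, 2, 4}  B2 = {1, 2, 3, 4}  B3 = {1, 3, 4, 5}
Tree: B1–B2, B2–B3

Each bag holds 4 vertices, so the decomposition has width 3, which upper-bounds the treewidth. For the lower bound, the 4 vertices {0, 1, 2, 4} are pairwise adjacent, and any tree decomposition puts a clique entirely inside one bag — forcing width ≥ 3. Hence tw(G) = 3 exactly.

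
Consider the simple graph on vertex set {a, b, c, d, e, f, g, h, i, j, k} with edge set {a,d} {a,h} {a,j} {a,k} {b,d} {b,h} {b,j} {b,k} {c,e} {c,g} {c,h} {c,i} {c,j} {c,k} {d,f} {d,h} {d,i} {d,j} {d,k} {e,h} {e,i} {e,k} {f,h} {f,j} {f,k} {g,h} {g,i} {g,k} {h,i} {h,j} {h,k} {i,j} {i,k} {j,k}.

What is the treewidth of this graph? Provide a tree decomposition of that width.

Treewidth 4.
One optimal decomposition is:
Bags: B1 = {c, g, h, i, k}  B2 = {c, h, i, j, k}  B3 = {d, h, i, j, k}  B4 = {b, d, h, j, k}  B5 = {c, e, h, i, k}  B6 = {a, d, h, j, k}  B7 = {d, f, h, j, k}
Tree: B1–B2, B2–B3, B3–B4, B2–B5, B4–B6, B6–B7

The largest bag has 5 vertices, giving width 4; this decomposition certifies tw(G) ≤ 4. On the other hand G contains the 5-clique {c, g, h, i, k}. A clique must lie in a single bag of any decomposition, so no decomposition can have width below 4. Therefore the treewidth is 4.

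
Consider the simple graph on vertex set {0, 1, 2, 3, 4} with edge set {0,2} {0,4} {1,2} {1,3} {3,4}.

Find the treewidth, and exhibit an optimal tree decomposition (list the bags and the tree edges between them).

The largest bag has 3 vertices, giving width 2; this decomposition certifies tw(G) ≤ 2. For the lower bound, G contains the cycle 1–2–0–4–3–1, so G is not a forest; only forests have treewidth ≤ 1, hence tw(G) ≥ 2. The upper and lower bounds meet at 2, so that is the treewidth.

Treewidth 2.
Bags: B1 = {0, 1, 2}  B2 = {0, 1, 4}  B3 = {1, 3, 4}
Tree: B1–B2, B2–B3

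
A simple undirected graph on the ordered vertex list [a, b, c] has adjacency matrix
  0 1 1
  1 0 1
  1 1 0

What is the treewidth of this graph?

2

A width-2 tree decomposition is:
Bags: B1 = {a, b, c}
Tree: (single bag)
A single bag containing all 3 vertices is trivially a valid decomposition of width 2. Conversely, {a, b, c} is a clique of size 3, and the vertices of any clique must share a bag in every tree decomposition; so some bag has ≥ 3 vertices and tw(G) ≥ 2. Combining the bounds, tw(G) = 2.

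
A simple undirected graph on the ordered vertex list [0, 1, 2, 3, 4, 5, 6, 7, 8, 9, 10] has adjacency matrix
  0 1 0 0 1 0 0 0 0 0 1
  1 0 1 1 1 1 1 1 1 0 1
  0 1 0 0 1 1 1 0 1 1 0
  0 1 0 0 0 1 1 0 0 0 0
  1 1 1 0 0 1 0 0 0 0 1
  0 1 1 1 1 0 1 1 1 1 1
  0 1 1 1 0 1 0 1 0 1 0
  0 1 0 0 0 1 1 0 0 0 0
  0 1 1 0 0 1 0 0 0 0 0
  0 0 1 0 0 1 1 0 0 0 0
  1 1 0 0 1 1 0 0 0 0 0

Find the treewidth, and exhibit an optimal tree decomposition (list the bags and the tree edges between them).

The largest bag has 4 vertices, giving width 3; this decomposition certifies tw(G) ≤ 3. Conversely, {0, 1, 4, 10} is a clique of size 4, and the vertices of any clique must share a bag in every tree decomposition; so some bag has ≥ 4 vertices and tw(G) ≥ 3. The upper and lower bounds meet at 3, so that is the treewidth.

Treewidth 3.
One such decomposition:
Bags: B1 = {1, 2, 4, 5}  B2 = {1, 2, 5, 6}  B3 = {1, 2, 5, 8}  B4 = {2, 5, 6, 9}  B5 = {1, 3, 5, 6}  B6 = {1, 4, 5, 10}  B7 = {0, 1, 4, 10}  B8 = {1, 5, 6, 7}
Tree: B1–B2, B1–B3, B2–B4, B2–B5, B1–B6, B6–B7, B2–B8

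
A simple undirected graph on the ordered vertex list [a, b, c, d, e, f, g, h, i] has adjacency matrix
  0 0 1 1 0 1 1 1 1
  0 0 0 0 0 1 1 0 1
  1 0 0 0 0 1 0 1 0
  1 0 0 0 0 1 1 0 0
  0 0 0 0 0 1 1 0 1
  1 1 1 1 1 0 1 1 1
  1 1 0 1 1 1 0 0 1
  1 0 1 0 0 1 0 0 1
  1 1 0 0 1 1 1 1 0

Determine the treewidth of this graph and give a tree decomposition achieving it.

Treewidth 3.
Bags: B1 = {a, f, h, i}  B2 = {a, f, g, i}  B3 = {b, f, g, i}  B4 = {a, c, f, h}  B5 = {a, d, f, g}  B6 = {e, f, g, i}
Tree: B1–B2, B2–B3, B1–B4, B2–B5, B2–B6

Every bag has size at most 4, so the width is 4 − 1 = 3 and tw(G) ≤ 3. On the other hand G contains the 4-clique {a, d, f, g}. A clique must lie in a single bag of any decomposition, so no decomposition can have width below 3. Combining the bounds, tw(G) = 3.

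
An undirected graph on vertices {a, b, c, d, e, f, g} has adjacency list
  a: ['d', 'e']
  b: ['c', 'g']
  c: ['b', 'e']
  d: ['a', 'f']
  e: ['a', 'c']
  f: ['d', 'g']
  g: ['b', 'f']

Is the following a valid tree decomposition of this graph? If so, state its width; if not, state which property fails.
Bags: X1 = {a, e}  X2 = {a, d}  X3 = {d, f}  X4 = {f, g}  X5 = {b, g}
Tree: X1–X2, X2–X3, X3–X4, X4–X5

No — vertex c appears in no bag.

A tree decomposition must satisfy three properties: every vertex lies in some bag; for every edge, both endpoints lie together in some bag; and for every vertex, the bags containing it form a connected subtree. Here vertex c appears in no bag, so the decomposition is invalid.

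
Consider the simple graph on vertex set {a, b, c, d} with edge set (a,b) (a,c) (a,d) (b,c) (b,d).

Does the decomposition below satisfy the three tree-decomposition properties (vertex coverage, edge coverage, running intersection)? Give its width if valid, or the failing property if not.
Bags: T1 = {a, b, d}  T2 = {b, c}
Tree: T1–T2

A tree decomposition must satisfy three properties: every vertex lies in some bag; for every edge, both endpoints lie together in some bag; and for every vertex, the bags containing it form a connected subtree. Here edge (a,c) lies in no bag, so the decomposition is invalid.

No — edge (a,c) lies in no bag.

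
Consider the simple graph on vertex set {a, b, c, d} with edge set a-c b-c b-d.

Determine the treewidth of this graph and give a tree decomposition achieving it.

Each bag holds 2 vertices, so the decomposition has width 1, which upper-bounds the treewidth. Any graph with an edge has treewidth ≥ 1, and G has the edge a–c. The upper and lower bounds meet at 1, so that is the treewidth.

Treewidth 1.
One optimal decomposition is:
Bags: B1 = {a, c}  B2 = {b, c}  B3 = {b, d}
Tree: B1–B2, B2–B3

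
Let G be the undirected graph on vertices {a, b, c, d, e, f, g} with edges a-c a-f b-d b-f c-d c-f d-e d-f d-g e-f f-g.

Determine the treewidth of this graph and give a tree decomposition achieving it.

Treewidth 2.
One optimal decomposition is:
Bags: B1 = {d, f, g}  B2 = {c, d, f}  B3 = {a, c, f}  B4 = {d, e, f}  B5 = {b, d, f}
Tree: B1–B2, B2–B3, B1–B4, B2–B5

Each bag holds 3 vertices, so the decomposition has width 2, which upper-bounds the treewidth. Conversely, {d, f, g} is a clique of size 3, and the vertices of any clique must share a bag in every tree decomposition; so some bag has ≥ 3 vertices and tw(G) ≥ 2. Combining the bounds, tw(G) = 2.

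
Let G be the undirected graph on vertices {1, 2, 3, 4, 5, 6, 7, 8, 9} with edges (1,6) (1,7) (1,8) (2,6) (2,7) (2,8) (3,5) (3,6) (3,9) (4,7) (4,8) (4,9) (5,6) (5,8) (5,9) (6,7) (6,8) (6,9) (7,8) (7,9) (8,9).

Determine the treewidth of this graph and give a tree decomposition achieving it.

The largest bag has 4 vertices, giving width 3; this decomposition certifies tw(G) ≤ 3. Conversely, {4, 7, 8, 9} is a clique of size 4, and the vertices of any clique must share a bag in every tree decomposition; so some bag has ≥ 4 vertices and tw(G) ≥ 3. Combining the bounds, tw(G) = 3.

Treewidth 3.
One such decomposition:
Bags: B1 = {5, 6, 8, 9}  B2 = {6, 7, 8, 9}  B3 = {2, 6, 7, 8}  B4 = {3, 5, 6, 9}  B5 = {1, 6, 7, 8}  B6 = {4, 7, 8, 9}
Tree: B1–B2, B2–B3, B1–B4, B2–B5, B2–B6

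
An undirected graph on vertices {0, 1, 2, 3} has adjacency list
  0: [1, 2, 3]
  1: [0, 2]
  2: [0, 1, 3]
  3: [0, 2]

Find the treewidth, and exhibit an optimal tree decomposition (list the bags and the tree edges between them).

The largest bag has 3 vertices, giving width 2; this decomposition certifies tw(G) ≤ 2. On the other hand G contains the 3-clique {0, 1, 2}. A clique must lie in a single bag of any decomposition, so no decomposition can have width below 2. The upper and lower bounds meet at 2, so that is the treewidth.

Treewidth 2.
One optimal decomposition is:
Bags: B1 = {0, 1, 2}  B2 = {0, 2, 3}
Tree: B1–B2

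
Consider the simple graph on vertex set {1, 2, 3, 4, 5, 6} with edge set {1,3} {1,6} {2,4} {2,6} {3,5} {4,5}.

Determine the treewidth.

2

A width-2 tree decomposition is:
Bags: B1 = {1, 3, 5}  B2 = {1, 4, 5}  B3 = {1, 2, 4}  B4 = {1, 2, 6}
Tree: B1–B2, B2–B3, B3–B4
Every bag has size at most 3, so the width is 3 − 1 = 2 and tw(G) ≤ 2. Since 1–3–5–4–2–6–1 is a cycle in G, G is not acyclic. Forests are exactly the graphs of treewidth ≤ 1, so tw(G) ≥ 2. Hence tw(G) = 2 exactly.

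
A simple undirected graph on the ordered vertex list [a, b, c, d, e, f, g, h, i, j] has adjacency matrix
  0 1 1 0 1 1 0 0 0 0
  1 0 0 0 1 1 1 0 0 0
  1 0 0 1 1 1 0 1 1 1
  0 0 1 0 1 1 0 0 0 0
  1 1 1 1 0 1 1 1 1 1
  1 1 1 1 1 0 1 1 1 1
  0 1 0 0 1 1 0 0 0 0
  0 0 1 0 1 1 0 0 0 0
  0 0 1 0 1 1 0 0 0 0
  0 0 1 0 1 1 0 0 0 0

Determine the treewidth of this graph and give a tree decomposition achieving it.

Treewidth 3.
One optimal decomposition is:
Bags: B1 = {a, c, e, f}  B2 = {c, e, f, j}  B3 = {c, d, e, f}  B4 = {a, b, e, f}  B5 = {c, e, f, i}  B6 = {b, e, f, g}  B7 = {c, e, f, h}
Tree: B1–B2, B1–B3, B1–B4, B3–B5, B4–B6, B1–B7

Each bag holds 4 vertices, so the decomposition has width 3, which upper-bounds the treewidth. For the lower bound, the 4 vertices {b, e, f, g} are pairwise adjacent, and any tree decomposition puts a clique entirely inside one bag — forcing width ≥ 3. Therefore the treewidth is 3.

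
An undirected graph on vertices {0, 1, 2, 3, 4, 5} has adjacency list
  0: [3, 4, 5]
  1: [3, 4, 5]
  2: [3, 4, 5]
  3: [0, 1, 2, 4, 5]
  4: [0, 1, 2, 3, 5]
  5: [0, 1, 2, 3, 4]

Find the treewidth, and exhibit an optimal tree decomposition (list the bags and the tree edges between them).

Treewidth 3.
One optimal decomposition is:
Bags: B1 = {0, 3, 4, 5}  B2 = {2, 3, 4, 5}  B3 = {1, 3, 4, 5}
Tree: B1–B2, B2–B3

Every bag has size at most 4, so the width is 4 − 1 = 3 and tw(G) ≤ 3. Conversely, {0, 3, 4, 5} is a clique of size 4, and the vertices of any clique must share a bag in every tree decomposition; so some bag has ≥ 4 vertices and tw(G) ≥ 3. The upper and lower bounds meet at 3, so that is the treewidth.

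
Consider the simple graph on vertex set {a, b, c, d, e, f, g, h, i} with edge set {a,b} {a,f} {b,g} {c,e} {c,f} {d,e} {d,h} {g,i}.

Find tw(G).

1

A width-1 tree decomposition is:
Bags: B1 = {g, i}  B2 = {b, g}  B3 = {a, b}  B4 = {a, f}  B5 = {c, f}  B6 = {c, e}  B7 = {d, e}  B8 = {d, h}
Tree: B1–B2, B2–B3, B3–B4, B4–B5, B5–B6, B6–B7, B7–B8
Each bag holds 2 vertices, so the decomposition has width 1, which upper-bounds the treewidth. Since G has at least one edge (e.g. i–g), it is not an edgeless graph, so tw(G) ≥ 1. Hence tw(G) = 1 exactly.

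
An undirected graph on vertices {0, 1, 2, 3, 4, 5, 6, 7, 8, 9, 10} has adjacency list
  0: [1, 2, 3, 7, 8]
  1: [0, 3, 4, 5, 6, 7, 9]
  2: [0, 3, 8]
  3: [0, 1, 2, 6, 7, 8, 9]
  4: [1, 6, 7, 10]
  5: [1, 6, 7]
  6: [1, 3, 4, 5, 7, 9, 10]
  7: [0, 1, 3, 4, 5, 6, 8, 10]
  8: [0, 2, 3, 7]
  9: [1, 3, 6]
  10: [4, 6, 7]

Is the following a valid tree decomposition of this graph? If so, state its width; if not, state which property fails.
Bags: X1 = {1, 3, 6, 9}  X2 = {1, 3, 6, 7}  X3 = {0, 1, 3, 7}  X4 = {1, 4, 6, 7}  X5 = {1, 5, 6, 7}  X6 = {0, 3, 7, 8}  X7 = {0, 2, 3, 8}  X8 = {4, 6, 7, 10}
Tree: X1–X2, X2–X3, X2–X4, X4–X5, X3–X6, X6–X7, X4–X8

Yes; width 3.

Every vertex of G appears in some bag (union = {0, 1, 2, 3, 4, 5, 6, 7, 8, 9, 10}); every edge is covered by a bag; and for each vertex v the set of bags containing v is connected in the bag tree. The decomposition is therefore valid. The largest bag has 4 vertices, so the width is 3.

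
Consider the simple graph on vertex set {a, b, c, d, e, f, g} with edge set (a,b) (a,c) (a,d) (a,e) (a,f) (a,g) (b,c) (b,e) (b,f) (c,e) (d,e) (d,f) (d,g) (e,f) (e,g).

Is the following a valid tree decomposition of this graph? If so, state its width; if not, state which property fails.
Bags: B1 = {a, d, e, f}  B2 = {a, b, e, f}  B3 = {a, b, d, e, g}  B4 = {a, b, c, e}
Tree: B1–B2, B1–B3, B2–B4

No — bags containing vertex b are not connected in the tree.

A tree decomposition must satisfy three properties: every vertex lies in some bag; for every edge, both endpoints lie together in some bag; and for every vertex, the bags containing it form a connected subtree. Here bags containing vertex b are not connected in the tree, so the decomposition is invalid.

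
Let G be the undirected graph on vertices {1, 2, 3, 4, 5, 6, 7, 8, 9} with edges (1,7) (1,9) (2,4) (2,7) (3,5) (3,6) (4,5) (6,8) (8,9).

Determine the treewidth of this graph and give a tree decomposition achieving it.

Every bag has size at most 3, so the width is 3 − 1 = 2 and tw(G) ≤ 2. Since 7–1–9–8–6–3–5–4–2–7 is a cycle in G, G is not acyclic. Forests are exactly the graphs of treewidth ≤ 1, so tw(G) ≥ 2. Hence tw(G) = 2 exactly.

Treewidth 2.
One such decomposition:
Bags: B1 = {1, 7, 9}  B2 = {7, 8, 9}  B3 = {6, 7, 8}  B4 = {3, 6, 7}  B5 = {3, 5, 7}  B6 = {4, 5, 7}  B7 = {2, 4, 7}
Tree: B1–B2, B2–B3, B3–B4, B4–B5, B5–B6, B6–B7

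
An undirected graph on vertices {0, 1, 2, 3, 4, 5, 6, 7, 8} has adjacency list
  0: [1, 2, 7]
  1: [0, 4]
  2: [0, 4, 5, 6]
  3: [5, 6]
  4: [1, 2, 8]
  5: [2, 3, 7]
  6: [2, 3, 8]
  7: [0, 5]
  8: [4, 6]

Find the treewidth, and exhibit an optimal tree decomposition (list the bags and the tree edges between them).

Each bag holds 4 vertices, so the decomposition has width 3, which upper-bounds the treewidth. For the lower bound: the 4 vertex sets {3,5,7}, {6}, {2}, {0,1,4,8} are disjoint, each induces a connected subgraph, and every pair is joined by at least one edge of G. Contracting each set to a single vertex therefore yields K_{4} as a minor, and since treewidth is minor-monotone, tw(G) ≥ tw(K_{4}) = 3. Combining the bounds, tw(G) = 3.

Treewidth 3.
One optimal decomposition is:
Bags: B1 = {3, 5, 6, 7}  B2 = {2, 5, 6, 7}  B3 = {0, 2, 6, 7}  B4 = {0, 2, 6, 8}  B5 = {0, 2, 4, 8}  B6 = {0, 1, 4, 8}
Tree: B1–B2, B2–B3, B3–B4, B4–B5, B5–B6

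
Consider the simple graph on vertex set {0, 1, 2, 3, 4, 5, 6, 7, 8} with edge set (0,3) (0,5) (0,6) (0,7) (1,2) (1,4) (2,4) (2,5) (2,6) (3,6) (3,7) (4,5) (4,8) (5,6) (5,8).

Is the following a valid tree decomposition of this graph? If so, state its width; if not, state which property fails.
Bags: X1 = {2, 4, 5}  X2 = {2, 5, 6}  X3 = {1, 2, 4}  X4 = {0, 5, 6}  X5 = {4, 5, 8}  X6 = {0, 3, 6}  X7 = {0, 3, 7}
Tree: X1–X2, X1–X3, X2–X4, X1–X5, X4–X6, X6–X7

Vertex coverage: the bags together contain {0, 1, 2, 3, 4, 5, 6, 7, 8}, the full vertex set. Edge coverage: each edge of G has both endpoints in at least one bag. Running intersection: for every vertex, the bags containing it form a connected subtree. All three properties hold, so this is a valid tree decomposition of width max|bag| − 1 = 2, and hence tw(G) ≤ 2.

Yes; width 2.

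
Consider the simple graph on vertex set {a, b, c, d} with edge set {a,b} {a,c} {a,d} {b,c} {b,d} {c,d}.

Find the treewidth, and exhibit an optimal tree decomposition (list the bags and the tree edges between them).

Treewidth 3.
Bags: B1 = {a, b, c, d}
Tree: (single bag)

A single bag containing all 4 vertices is trivially a valid decomposition of width 3. On the other hand G contains the 4-clique {a, b, c, d}. A clique must lie in a single bag of any decomposition, so no decomposition can have width below 3. The upper and lower bounds meet at 3, so that is the treewidth.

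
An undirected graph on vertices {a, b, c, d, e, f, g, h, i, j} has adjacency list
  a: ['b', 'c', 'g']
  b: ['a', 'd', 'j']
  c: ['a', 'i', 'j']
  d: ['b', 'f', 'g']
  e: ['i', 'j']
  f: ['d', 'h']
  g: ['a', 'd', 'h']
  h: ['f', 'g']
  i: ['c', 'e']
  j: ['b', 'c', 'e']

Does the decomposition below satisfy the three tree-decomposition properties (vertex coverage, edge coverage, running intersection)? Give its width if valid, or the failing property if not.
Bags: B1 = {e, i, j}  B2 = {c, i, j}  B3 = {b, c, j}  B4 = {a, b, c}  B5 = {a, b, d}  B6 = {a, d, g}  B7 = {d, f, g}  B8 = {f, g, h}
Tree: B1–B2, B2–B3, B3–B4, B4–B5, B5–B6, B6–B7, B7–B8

Yes; width 2.

Every vertex of G appears in some bag (union = {a, b, c, d, e, f, g, h, i, j}); every edge is covered by a bag; and for each vertex v the set of bags containing v is connected in the bag tree. The decomposition is therefore valid. The largest bag has 3 vertices, so the width is 2.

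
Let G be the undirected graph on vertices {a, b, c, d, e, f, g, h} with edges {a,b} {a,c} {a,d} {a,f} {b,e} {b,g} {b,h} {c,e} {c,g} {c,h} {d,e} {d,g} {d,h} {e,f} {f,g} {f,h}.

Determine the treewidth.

4

A width-4 tree decomposition is:
Bags: B1 = {a, b, e, g, h}  B2 = {a, e, f, g, h}  B3 = {a, d, e, g, h}  B4 = {a, c, e, g, h}
Tree: B1–B2, B2–B3, B3–B4
Each bag holds 5 vertices, so the decomposition has width 4, which upper-bounds the treewidth. For the lower bound: the 5 vertex sets {b,e}, {f,g}, {d,h}, {a}, {c} are disjoint, each induces a connected subgraph, and every pair is joined by at least one edge of G. Contracting each set to a single vertex therefore yields K_{5} as a minor, and since treewidth is minor-monotone, tw(G) ≥ tw(K_{5}) = 4. Hence tw(G) = 4 exactly.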